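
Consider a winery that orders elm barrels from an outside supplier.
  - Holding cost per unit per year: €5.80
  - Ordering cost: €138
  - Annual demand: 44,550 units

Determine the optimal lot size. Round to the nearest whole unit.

1,456 units

EOQ = √(2DS/H) = √(2 × 44,550 × 138 / 5.8)
    = √(2,119,965.52) ≈ 1,456.01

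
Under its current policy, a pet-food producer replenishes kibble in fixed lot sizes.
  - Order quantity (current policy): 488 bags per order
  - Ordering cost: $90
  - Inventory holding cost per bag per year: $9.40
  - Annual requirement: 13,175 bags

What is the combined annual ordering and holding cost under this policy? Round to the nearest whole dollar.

Ordering: D/Q × S = 13,175/488 × $90 = $2,429.82
Holding:  Q/2 × H = 488/2 × $9.4 = $2,293.60
Total = $2,429.82 + $2,293.60 = $4,723.42

$4,723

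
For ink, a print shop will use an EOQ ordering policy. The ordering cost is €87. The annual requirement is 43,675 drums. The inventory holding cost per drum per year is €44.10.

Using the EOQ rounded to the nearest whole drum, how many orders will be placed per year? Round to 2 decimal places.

105.24 orders per year

EOQ = √(2DS/H) = √(2 × 43,675 × 87 / 44.1)
    = √(172,323.13) ≈ 415.12 → Q = 415
N = D/Q = 43,675/415 ≈ 105.241 orders/yr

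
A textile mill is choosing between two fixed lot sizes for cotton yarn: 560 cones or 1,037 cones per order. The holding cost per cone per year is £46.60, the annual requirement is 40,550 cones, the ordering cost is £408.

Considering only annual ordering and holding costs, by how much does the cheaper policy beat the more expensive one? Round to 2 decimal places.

For each Q, cost = (D/Q)·S + (Q/2)·H.
TC(560) = (40,550/560)×408 + (560/2)×46.6 = £42,591.57
TC(1,037) = (40,550/1,037)×408 + (1,037/2)×46.6 = £40,116.20
Cheaper: Q = 1,037.  Difference = £2,475.37

£2,475.37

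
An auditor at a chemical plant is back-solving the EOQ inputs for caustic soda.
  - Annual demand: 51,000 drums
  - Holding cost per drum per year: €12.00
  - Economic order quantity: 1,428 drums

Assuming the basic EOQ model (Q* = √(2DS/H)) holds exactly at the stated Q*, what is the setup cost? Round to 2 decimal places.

€239.90

From Q* = √(2DS/H) ⇒ Q*² = 2DS/H.
S = Q²H / (2D) = 1,428² × 12 / (2 × 51,000) = 239.9040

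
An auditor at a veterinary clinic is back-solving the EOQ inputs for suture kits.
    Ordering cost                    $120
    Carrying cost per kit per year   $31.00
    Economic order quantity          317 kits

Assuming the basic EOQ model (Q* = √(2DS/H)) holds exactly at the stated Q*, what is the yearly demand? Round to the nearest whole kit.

12,980 kits per year

EOQ relation: Q² = 2DS/H, so rearrange for the unknown.
D = Q²H / (2S) = 317² × 31 / (2 × 120) = 12,979.83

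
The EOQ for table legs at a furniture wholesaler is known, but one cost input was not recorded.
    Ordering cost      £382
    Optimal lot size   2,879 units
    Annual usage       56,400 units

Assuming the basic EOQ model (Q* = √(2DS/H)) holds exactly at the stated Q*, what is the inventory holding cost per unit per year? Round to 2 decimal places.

£5.20

Since Q* = (2DS/H)^½, squaring gives Q*²·H = 2DS.
H = 2DS / Q² = 2 × 56,400 × 382 / 2,879² = 5.1986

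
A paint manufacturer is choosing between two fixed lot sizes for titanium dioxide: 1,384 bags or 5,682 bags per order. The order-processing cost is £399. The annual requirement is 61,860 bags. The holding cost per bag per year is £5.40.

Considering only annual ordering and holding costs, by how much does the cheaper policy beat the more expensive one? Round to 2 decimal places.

Annual cost at Q: ordering D·S/Q plus holding Q·H/2.
TC(1,384) = (61,860/1,384)×399 + (1,384/2)×5.4 = £21,570.72
TC(5,682) = (61,860/5,682)×399 + (5,682/2)×5.4 = £19,685.32
Lots of 5,682 are cheaper by £1,885.40.

£1,885.40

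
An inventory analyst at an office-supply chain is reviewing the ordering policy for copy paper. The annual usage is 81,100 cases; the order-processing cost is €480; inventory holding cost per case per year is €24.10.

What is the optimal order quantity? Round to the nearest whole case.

1,797 cases

Optimal lot size Q* = (2 × 81,100 × €480 / €24.1)^½ ≈ 1,797.37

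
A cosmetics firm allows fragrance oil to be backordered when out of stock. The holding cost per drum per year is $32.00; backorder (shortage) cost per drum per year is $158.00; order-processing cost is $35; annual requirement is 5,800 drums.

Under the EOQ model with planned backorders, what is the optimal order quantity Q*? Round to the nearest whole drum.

Q* = √(2DS/H) · √((H + b)/b)
   = √(2 × 5,800 × 35 / 32) · √((32 + 158) / 158)
   = 112.639 × 1.0966 ≈ 123.52

124 drums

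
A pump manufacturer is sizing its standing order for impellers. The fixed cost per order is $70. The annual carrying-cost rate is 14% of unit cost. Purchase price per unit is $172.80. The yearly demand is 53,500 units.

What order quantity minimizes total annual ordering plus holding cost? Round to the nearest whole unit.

Holding cost per unit per year: H = 14% × $172.8 = $24.1920
Optimal lot size Q* = (2 × 53,500 × $70 / $24.192)^½ ≈ 556.42

556 units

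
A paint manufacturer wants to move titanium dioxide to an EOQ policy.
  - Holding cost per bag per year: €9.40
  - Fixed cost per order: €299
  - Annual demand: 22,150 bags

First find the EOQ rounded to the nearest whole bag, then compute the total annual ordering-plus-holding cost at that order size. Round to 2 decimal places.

2DS/H = 2·22,150·299/9.4 = 1,409,117.02
EOQ = √1,409,117.02 ≈ 1,187.06 → Q = 1,187 bags
Ordering: D/Q × S = 22,150/1,187 × €299 = €5,579.49
Holding:  Q/2 × H = 1,187/2 × €9.4 = €5,578.90
Total = €5,579.49 + €5,578.90 = €11,158.39

€11,158.39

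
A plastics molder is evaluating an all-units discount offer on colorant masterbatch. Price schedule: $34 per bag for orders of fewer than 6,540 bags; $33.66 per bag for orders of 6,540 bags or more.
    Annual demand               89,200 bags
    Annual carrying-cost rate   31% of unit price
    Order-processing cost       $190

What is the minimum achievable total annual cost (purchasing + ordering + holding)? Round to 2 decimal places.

H₁ = 31%×$34 = $10.5400;  H₂ = 31%×$33.66 = $10.4346
EOQ₁ = √(2×89,200×190/10.5400) = 1,793.30  (< 6,540, feasible at tier 1)
EOQ₂ = √(2×89,200×190/10.4346) = 1,802.34  (< 6,540 → use Q = 6,540 at tier-2 price)
TC(tier 1 (EOQ₁), Q≈1,793.3) = $3,051,701.42
TC(tier 2, Q≈6,540.0) = $3,039,184.58
Minimum at tier 2: $3,039,184.58

$3,039,184.58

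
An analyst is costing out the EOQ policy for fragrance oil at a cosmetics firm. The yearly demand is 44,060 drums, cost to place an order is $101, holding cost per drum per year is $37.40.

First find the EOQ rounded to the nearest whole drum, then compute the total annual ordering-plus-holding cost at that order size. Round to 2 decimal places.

2DS/H = 2·44,060·101/37.4 = 237,971.12
EOQ = √237,971.12 ≈ 487.82 → Q = 488 drums
Annual ordering cost = (D/Q)·S = (44,060/488) × 101 = $9,118.98
Annual holding cost  = (Q/2)·H = (488/2) × 37.4 = $9,125.60
Total = $9,118.98 + $9,125.60 = $18,244.58

$18,244.58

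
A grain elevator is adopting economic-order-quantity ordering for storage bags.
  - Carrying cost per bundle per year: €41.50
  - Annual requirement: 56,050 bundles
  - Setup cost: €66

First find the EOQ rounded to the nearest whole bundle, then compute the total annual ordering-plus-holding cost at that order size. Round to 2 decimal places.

2DS/H = 2·56,050·66/41.5 = 178,279.52
EOQ = √178,279.52 ≈ 422.23 → Q = 422 bundles
Annual ordering cost = (D/Q)·S = (56,050/422) × 66 = €8,766.11
Annual holding cost  = (Q/2)·H = (422/2) × 41.5 = €8,756.50
Total = €8,766.11 + €8,756.50 = €17,522.61

€17,522.61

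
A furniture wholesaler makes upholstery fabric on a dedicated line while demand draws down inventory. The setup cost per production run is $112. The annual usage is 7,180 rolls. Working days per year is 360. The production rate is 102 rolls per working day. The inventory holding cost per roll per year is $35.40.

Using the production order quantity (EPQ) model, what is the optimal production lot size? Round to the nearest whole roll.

238 rolls

Daily demand d = 7,180/360 = 19.944; p = 102; 1 − d/p = 0.80447
EPQ = √(2DS / (H(1 − d/p)))
    = √(2 × 7,180 × 112 / (35.4 × 0.80447)) ≈ 237.65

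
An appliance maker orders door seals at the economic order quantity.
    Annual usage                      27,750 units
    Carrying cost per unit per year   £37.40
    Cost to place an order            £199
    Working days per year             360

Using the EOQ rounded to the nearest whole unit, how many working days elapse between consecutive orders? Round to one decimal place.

7.0 days

Q* = √(2·D·S / H) = √(2·27,750·199 / 37.4) = √295,307.5 ≈ 543.42 → Q = 543 units
Cycle time = (working days × Q)/D = (360 × 543) / 27,750 = 7.044 days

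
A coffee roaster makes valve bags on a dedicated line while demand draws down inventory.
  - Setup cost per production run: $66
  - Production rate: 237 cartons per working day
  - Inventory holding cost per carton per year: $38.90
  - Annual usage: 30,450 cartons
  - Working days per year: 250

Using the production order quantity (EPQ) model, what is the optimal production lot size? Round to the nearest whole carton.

Daily demand d = 30,450/250 = 121.800; p = 237; 1 − d/p = 0.48608
EPQ = √(2DS / (H(1 − d/p)))
    = √(2 × 30,450 × 66 / (38.9 × 0.48608)) ≈ 461.06

461 cartons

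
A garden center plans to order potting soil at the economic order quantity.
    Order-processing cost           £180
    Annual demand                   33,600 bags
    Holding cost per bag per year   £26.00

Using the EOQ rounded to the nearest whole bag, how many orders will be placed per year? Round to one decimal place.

49.3 orders per year

EOQ = √(2DS/H) = √(2 × 33,600 × 180 / 26)
    = √(465,230.77) ≈ 682.08 → Q = 682
N = D/Q = 33,600/682 ≈ 49.267 orders/yr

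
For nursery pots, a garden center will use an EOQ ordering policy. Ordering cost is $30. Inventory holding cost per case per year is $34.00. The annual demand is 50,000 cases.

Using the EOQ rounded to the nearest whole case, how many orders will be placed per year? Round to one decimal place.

168.4 orders per year

Optimal lot size Q* = (2 × 50,000 × $30 / $34)^½ ≈ 297.04 → Q = 297
Orders per year = D/Q = 50,000 / 297 = 168.350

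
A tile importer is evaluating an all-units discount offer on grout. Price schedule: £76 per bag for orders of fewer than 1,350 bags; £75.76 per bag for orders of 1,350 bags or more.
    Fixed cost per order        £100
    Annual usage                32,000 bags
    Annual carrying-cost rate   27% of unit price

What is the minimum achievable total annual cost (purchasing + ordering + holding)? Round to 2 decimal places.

H₁ = 27%×£76 = £20.5200;  H₂ = 27%×£75.76 = £20.4552
EOQ₁ = √(2×32,000×100/20.5200) = 558.47  (< 1,350, feasible at tier 1)
EOQ₂ = √(2×32,000×100/20.4552) = 559.36  (< 1,350 → use Q = 1,350 at tier-2 price)
TC(tier 1 (EOQ₁), Q≈558.5) = £2,443,459.84
TC(tier 2, Q≈1,350.0) = £2,440,497.63
Minimum at tier 2: £2,440,497.63

£2,440,497.63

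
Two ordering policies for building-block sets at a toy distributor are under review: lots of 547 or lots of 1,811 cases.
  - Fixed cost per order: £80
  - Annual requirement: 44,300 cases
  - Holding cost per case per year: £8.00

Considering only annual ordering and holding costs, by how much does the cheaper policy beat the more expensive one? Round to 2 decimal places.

£533.95

For each Q, cost = (D/Q)·S + (Q/2)·H.
TC(547) = (44,300/547)×80 + (547/2)×8 = £8,666.98
TC(1,811) = (44,300/1,811)×80 + (1,811/2)×8 = £9,200.93
Lots of 547 are cheaper by £533.95.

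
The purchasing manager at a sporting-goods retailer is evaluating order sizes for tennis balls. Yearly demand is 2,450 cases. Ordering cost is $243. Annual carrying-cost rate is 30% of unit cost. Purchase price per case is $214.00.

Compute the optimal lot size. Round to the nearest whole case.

H = i·C = 0.3 × $214 = $64.2000 per case-year
Optimal lot size Q* = (2 × 2,450 × $243 / $64.2)^½ ≈ 136.19

136 cases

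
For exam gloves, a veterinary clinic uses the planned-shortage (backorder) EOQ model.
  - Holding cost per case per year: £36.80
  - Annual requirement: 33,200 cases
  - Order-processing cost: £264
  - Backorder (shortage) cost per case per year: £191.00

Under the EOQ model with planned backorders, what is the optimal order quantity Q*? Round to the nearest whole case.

Basic EOQ = √(2·33,200·264/36.8) = 690.180
Backorder adjustment √((H+b)/b) = √((36.8+191)/191) = 1.0921
Q* = 690.180 × 1.0921 ≈ 753.74

754 cases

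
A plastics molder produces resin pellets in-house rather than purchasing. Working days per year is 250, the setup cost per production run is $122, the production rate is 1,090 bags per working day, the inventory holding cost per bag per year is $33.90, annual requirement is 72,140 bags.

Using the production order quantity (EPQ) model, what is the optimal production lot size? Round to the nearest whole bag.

840 bags

Daily demand d = 72,140/250 = 288.560; p = 1090; 1 − d/p = 0.73527
EPQ = √(2DS / (H(1 − d/p)))
    = √(2 × 72,140 × 122 / (33.9 × 0.73527)) ≈ 840.35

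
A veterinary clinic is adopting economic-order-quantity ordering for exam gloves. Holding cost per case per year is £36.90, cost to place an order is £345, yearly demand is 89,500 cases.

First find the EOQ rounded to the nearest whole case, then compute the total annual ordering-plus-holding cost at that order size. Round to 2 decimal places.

£47,736.36

EOQ = √(2DS/H) = √(2 × 89,500 × 345 / 36.9)
    = √(1,673,577.24) ≈ 1,293.67 → Q = 1,294 cases
Annual ordering cost = (D/Q)·S = (89,500/1,294) × 345 = £23,862.06
Annual holding cost  = (Q/2)·H = (1,294/2) × 36.9 = £23,874.30
Total = £23,862.06 + £23,874.30 = £47,736.36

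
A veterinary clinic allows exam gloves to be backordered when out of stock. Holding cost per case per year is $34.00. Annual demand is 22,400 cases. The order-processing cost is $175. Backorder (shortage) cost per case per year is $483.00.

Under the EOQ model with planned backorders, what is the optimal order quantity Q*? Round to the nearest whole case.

Q* = √(2DS/H) · √((H + b)/b)
   = √(2 × 22,400 × 175 / 34) · √((34 + 483) / 483)
   = 480.196 × 1.0346 ≈ 496.81

497 cases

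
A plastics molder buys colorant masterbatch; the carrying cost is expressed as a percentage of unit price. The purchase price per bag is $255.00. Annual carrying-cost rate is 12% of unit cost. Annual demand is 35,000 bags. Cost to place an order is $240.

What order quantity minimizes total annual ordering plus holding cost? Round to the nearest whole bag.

H = i·C = 0.12 × $255 = $30.6000 per bag-year
Q* = √(2·D·S / H) = √(2·35,000·240 / 30.6) = √549,019.6 ≈ 740.96

741 bags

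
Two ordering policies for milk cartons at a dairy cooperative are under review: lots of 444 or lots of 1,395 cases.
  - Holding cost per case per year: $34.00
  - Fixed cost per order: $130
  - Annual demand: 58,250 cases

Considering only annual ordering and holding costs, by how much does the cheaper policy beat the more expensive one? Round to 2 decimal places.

$4,540.14

Annual cost at Q: ordering D·S/Q plus holding Q·H/2.
TC(444) = (58,250/444)×130 + (444/2)×34 = $24,603.18
TC(1,395) = (58,250/1,395)×130 + (1,395/2)×34 = $29,143.32
|ΔTC| = |$24,603.18 − $29,143.32| = $4,540.14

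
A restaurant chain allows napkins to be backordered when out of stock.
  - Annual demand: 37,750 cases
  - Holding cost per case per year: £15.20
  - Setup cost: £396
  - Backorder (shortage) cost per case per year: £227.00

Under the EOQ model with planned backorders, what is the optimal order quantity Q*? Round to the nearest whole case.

Basic EOQ = √(2·37,750·396/15.2) = 1,402.488
Backorder adjustment √((H+b)/b) = √((15.2+227)/227) = 1.0329
Q* = 1,402.488 × 1.0329 ≈ 1,448.68

1,449 cases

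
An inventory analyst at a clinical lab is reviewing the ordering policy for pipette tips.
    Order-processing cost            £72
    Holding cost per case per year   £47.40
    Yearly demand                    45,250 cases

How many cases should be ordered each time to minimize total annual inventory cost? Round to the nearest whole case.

371 cases

EOQ = √(2DS/H) = √(2 × 45,250 × 72 / 47.4)
    = √(137,468.35) ≈ 370.77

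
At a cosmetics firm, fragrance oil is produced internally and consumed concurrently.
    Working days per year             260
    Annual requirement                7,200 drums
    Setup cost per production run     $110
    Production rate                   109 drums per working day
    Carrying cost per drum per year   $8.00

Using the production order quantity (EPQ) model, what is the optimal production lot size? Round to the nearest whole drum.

515 drums

d = 7,200/260 = 27.6923 drums/day;  effective holding cost H(1 − d/p) = 8·(1 − 27.6923/109) = 5.96754
Q* = √(2DS / H_eff) = √(2·7,200·110 / 5.96754) ≈ 515.20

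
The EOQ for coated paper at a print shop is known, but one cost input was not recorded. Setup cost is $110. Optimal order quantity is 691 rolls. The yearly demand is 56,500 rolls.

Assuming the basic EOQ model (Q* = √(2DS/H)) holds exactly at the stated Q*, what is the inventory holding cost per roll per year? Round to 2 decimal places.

From Q* = √(2DS/H) ⇒ Q*² = 2DS/H.
H = 2DS / Q² = 2 × 56,500 × 110 / 691² = 26.0324

$26.03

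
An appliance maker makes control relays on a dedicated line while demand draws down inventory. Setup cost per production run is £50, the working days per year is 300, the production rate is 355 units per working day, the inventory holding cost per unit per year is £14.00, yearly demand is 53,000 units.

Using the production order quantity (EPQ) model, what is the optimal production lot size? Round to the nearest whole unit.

868 units

Daily demand d = 53,000/300 = 176.667; p = 355; 1 − d/p = 0.50235
EPQ = √(2DS / (H(1 − d/p)))
    = √(2 × 53,000 × 50 / (14 × 0.50235)) ≈ 868.10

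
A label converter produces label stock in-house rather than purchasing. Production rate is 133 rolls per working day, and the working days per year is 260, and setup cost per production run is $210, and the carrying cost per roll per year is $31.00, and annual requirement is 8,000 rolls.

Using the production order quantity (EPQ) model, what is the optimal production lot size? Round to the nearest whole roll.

d = 8,000/260 = 30.7692 rolls/day;  effective holding cost H(1 − d/p) = 31·(1 − 30.7692/133) = 23.82822
Q* = √(2DS / H_eff) = √(2·8,000·210 / 23.82822) ≈ 375.51

376 rolls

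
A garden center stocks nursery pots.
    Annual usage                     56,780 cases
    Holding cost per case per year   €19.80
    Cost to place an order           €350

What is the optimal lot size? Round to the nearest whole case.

EOQ = √(2DS/H) = √(2 × 56,780 × 350 / 19.8)
    = √(2,007,373.74) ≈ 1,416.82

1,417 cases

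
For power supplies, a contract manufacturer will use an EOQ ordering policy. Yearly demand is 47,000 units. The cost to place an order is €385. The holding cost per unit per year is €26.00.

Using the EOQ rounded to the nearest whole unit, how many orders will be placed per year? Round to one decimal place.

Q* = √(2·D·S / H) = √(2·47,000·385 / 26) = √1,391,923.1 ≈ 1,179.80 → Q = 1,180
N = D/Q = 47,000/1,180 ≈ 39.831 orders/yr

39.8 orders per year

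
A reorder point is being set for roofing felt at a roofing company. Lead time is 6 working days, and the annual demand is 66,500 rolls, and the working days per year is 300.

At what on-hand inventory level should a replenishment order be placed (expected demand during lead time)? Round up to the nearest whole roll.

1,330 rolls

Daily demand d = 66,500 / 300 = 221.667 rolls/day
Demand during lead time = 221.667 × 6 = 1,330.00
Reorder point = 1,330.00 → round up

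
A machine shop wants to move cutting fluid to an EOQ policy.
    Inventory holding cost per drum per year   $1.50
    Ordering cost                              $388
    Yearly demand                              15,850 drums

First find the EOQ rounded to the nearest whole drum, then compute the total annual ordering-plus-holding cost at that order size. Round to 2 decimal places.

$4,295.28

2DS/H = 2·15,850·388/1.5 = 8,199,733.33
EOQ = √8,199,733.33 ≈ 2,863.52 → Q = 2,864 drums
Orders/yr = 15,850/2,864 = 5.534; ordering cost = 5.534 × $388 = $2,147.28
Average inventory = 2,864/2 = 1432; holding cost = 1432 × $1.5 = $2,148.00
Total = $2,147.28 + $2,148.00 = $4,295.28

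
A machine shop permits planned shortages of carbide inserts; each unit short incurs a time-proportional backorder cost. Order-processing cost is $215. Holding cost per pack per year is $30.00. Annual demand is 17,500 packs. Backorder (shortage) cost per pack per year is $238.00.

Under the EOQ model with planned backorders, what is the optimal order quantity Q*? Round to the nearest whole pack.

531 packs

Basic EOQ = √(2·17,500·215/30) = 500.833
Backorder adjustment √((H+b)/b) = √((30+238)/238) = 1.0612
Q* = 500.833 × 1.0612 ≈ 531.46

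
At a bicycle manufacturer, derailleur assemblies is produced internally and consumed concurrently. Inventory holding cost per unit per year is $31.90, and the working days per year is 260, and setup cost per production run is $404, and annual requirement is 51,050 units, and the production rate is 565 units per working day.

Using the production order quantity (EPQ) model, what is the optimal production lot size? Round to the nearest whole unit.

1,408 units

Daily demand d = 51,050/260 = 196.346; p = 565; 1 − d/p = 0.65248
EPQ = √(2DS / (H(1 − d/p)))
    = √(2 × 51,050 × 404 / (31.9 × 0.65248)) ≈ 1,407.74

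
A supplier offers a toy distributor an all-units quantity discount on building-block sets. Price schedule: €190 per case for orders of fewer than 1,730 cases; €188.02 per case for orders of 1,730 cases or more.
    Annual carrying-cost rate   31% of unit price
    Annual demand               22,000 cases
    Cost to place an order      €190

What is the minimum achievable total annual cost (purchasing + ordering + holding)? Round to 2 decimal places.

€4,189,273.75

H₁ = 31%×€190 = €58.9000;  H₂ = 31%×€188.02 = €58.2862
EOQ₁ = √(2×22,000×190/58.9000) = 376.74  (< 1,730, feasible at tier 1)
EOQ₂ = √(2×22,000×190/58.2862) = 378.72  (< 1,730 → use Q = 1,730 at tier-2 price)
TC(tier 1 (EOQ₁), Q≈376.7) = €4,202,190.18
TC(tier 2, Q≈1,730.0) = €4,189,273.75
Minimum at tier 2: €4,189,273.75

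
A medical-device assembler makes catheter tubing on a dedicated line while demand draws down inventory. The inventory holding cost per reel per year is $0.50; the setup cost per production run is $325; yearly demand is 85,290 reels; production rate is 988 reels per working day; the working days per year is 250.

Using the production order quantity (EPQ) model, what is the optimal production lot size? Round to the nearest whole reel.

Daily demand d = 85,290/250 = 341.160; p = 988; 1 − d/p = 0.65470
EPQ = √(2DS / (H(1 − d/p)))
    = √(2 × 85,290 × 325 / (0.5 × 0.65470)) ≈ 13,013.70

13,014 reels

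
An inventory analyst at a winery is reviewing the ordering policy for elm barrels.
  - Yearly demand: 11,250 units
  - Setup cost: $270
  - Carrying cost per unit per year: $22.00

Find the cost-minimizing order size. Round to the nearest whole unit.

Optimal lot size Q* = (2 × 11,250 × $270 / $22)^½ ≈ 525.49

525 units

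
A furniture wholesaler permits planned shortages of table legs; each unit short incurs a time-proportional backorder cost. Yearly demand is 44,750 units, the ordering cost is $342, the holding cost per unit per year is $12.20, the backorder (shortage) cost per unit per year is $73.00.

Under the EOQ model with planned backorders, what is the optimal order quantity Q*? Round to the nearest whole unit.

Basic EOQ = √(2·44,750·342/12.2) = 1,583.962
Backorder adjustment √((H+b)/b) = √((12.2+73)/73) = 1.0803
Q* = 1,583.962 × 1.0803 ≈ 1,711.21

1,711 units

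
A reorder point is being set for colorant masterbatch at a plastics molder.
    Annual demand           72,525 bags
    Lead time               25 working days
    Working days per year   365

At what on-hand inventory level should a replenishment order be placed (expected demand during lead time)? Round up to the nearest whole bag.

Daily demand d = 72,525 / 365 = 198.699 bags/day
Demand during lead time = 198.699 × 25 = 4,967.47
Reorder point = 4,967.47 → round up

4,968 bags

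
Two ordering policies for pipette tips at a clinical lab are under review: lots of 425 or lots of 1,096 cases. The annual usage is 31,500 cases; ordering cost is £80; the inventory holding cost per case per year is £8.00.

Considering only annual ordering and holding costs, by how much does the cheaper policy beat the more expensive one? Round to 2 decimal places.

TC(Q) = (D/Q)S + (Q/2)H
TC(425) = (31,500/425)×80 + (425/2)×8 = £7,629.41
TC(1,096) = (31,500/1,096)×80 + (1,096/2)×8 = £6,683.27
Lots of 1,096 are cheaper by £946.14.

£946.14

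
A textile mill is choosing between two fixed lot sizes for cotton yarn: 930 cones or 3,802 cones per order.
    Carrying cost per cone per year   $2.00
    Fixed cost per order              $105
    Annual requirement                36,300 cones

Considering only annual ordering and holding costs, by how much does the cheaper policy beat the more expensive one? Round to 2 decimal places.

$223.89

For each Q, cost = (D/Q)·S + (Q/2)·H.
TC(930) = (36,300/930)×105 + (930/2)×2 = $5,028.39
TC(3,802) = (36,300/3,802)×105 + (3,802/2)×2 = $4,804.50
|ΔTC| = |$5,028.39 − $4,804.50| = $223.89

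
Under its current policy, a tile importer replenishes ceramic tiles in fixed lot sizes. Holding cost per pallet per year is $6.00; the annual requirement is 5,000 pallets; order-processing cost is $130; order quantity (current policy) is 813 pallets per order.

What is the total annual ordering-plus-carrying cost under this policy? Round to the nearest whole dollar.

Ordering: D/Q × S = 5,000/813 × $130 = $799.51
Holding:  Q/2 × H = 813/2 × $6 = $2,439.00
Total = $799.51 + $2,439.00 = $3,238.51

$3,239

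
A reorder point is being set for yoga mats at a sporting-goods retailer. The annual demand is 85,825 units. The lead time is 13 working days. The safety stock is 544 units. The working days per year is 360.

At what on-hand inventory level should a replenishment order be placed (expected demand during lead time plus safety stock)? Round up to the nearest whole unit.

Daily demand d = 85,825 / 360 = 238.403 units/day
Demand during lead time = 238.403 × 13 = 3,099.24
Reorder point = 3,099.24 + 544 = 3,643.24 → round up

3,644 units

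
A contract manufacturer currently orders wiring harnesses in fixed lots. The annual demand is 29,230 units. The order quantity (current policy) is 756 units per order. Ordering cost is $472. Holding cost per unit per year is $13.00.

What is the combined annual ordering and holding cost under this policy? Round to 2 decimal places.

Orders/yr = 29,230/756 = 38.664; ordering cost = 38.664 × $472 = $18,249.42
Average inventory = 756/2 = 378; holding cost = 378 × $13 = $4,914.00
Total = $18,249.42 + $4,914.00 = $23,163.42

$23,163.42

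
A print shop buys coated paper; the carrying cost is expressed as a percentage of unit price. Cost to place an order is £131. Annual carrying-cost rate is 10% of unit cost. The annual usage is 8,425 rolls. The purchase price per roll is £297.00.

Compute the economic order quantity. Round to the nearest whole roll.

273 rolls

Carrying cost H = £297 × 10% = £29.7000/roll/yr
Q* = √(2·D·S / H) = √(2·8,425·131 / 29.7) = √74,321.5 ≈ 272.62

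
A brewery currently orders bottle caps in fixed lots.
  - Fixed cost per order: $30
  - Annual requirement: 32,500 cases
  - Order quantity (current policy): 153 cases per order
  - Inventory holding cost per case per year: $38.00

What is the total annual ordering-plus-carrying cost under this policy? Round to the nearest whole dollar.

Annual ordering cost = (D/Q)·S = (32,500/153) × 30 = $6,372.55
Annual holding cost  = (Q/2)·H = (153/2) × 38 = $2,907.00
Total = $6,372.55 + $2,907.00 = $9,279.55

$9,280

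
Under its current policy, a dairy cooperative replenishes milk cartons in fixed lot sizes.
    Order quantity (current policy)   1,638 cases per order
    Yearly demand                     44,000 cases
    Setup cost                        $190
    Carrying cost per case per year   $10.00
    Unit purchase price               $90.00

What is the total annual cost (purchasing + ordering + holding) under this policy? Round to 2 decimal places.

$3,973,293.79

Annual ordering cost = (D/Q)·S = (44,000/1,638) × 190 = $5,103.79
Annual holding cost  = (Q/2)·H = (1,638/2) × 10 = $8,190.00
Purchase cost = D·C = 44,000 × 90 = $3,960,000.00
Total = $5,103.79 + $8,190.00 + $3,960,000.00 = $3,973,293.79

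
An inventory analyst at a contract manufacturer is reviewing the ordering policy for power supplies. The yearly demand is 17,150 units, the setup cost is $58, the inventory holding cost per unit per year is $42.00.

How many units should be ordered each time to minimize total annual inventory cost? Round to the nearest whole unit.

218 units

2DS/H = 2·17,150·58/42 = 47,366.67
EOQ = √47,366.67 ≈ 217.64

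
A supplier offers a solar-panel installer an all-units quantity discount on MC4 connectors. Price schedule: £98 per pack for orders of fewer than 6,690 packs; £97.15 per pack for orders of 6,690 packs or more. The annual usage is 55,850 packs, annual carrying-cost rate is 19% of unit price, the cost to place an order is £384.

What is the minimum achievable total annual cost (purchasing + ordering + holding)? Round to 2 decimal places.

H₁ = 19%×£98 = £18.6200;  H₂ = 19%×£97.15 = £18.4585
EOQ₁ = √(2×55,850×384/18.6200) = 1,517.76  (< 6,690, feasible at tier 1)
EOQ₂ = √(2×55,850×384/18.4585) = 1,524.38  (< 6,690 → use Q = 6,690 at tier-2 price)
TC(tier 1 (EOQ₁), Q≈1,517.8) = £5,501,560.64
TC(tier 2, Q≈6,690.0) = £5,490,776.92
Minimum at tier 2: £5,490,776.92

£5,490,776.92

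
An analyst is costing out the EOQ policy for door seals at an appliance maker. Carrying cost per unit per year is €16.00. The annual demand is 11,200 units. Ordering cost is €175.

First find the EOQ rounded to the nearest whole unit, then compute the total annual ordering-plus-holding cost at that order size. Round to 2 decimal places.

2DS/H = 2·11,200·175/16 = 245,000.00
EOQ = √245,000.00 ≈ 494.97 → Q = 495 units
Ordering: D/Q × S = 11,200/495 × €175 = €3,959.60
Holding:  Q/2 × H = 495/2 × €16 = €3,960.00
Total = €3,959.60 + €3,960.00 = €7,919.60

€7,919.60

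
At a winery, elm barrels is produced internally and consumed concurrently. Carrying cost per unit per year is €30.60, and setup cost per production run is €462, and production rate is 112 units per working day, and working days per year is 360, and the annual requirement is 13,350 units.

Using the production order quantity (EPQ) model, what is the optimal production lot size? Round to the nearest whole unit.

776 units

Daily demand d = 13,350/360 = 37.083; p = 112; 1 − d/p = 0.66890
EPQ = √(2DS / (H(1 − d/p)))
    = √(2 × 13,350 × 462 / (30.6 × 0.66890)) ≈ 776.31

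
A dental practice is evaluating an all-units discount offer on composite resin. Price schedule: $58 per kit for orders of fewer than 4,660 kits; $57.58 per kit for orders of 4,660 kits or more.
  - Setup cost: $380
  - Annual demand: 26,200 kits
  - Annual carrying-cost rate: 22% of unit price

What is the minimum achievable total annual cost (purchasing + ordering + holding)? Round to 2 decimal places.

H₁ = 22%×$58 = $12.7600;  H₂ = 22%×$57.58 = $12.6676
EOQ₁ = √(2×26,200×380/12.7600) = 1,249.20  (< 4,660, feasible at tier 1)
EOQ₂ = √(2×26,200×380/12.6676) = 1,253.75  (< 4,660 → use Q = 4,660 at tier-2 price)
TC(tier 1 (EOQ₁), Q≈1,249.2) = $1,535,539.80
TC(tier 2, Q≈4,660.0) = $1,540,247.99
Minimum at tier 1 (EOQ₁): $1,535,539.80

$1,535,539.80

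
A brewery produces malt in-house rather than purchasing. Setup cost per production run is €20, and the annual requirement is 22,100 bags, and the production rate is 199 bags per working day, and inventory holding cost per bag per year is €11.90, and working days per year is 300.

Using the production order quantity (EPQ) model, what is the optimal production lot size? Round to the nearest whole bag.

343 bags

Daily demand d = 22,100/300 = 73.667; p = 199; 1 − d/p = 0.62982
EPQ = √(2DS / (H(1 − d/p)))
    = √(2 × 22,100 × 20 / (11.9 × 0.62982)) ≈ 343.44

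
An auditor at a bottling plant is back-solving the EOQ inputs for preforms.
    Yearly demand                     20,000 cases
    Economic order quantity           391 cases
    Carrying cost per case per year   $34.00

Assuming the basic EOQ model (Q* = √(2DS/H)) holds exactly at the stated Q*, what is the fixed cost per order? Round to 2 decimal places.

$129.95

Since Q* = (2DS/H)^½, squaring gives Q*²·H = 2DS.
S = Q²H / (2D) = 391² × 34 / (2 × 20,000) = 129.9488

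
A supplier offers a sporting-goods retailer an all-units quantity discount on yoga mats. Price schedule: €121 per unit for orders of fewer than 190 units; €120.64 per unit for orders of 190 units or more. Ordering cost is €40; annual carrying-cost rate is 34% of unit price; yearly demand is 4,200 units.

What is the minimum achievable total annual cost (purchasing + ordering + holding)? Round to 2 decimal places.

H₁ = 34%×€121 = €41.1400;  H₂ = 34%×€120.64 = €41.0176
EOQ₁ = √(2×4,200×40/41.1400) = 90.37  (< 190, feasible at tier 1)
EOQ₂ = √(2×4,200×40/41.0176) = 90.51  (< 190 → use Q = 190 at tier-2 price)
TC(tier 1 (EOQ₁), Q≈90.4) = €511,917.93
TC(tier 2, Q≈190.0) = €511,468.88
Minimum at tier 2: €511,468.88

€511,468.88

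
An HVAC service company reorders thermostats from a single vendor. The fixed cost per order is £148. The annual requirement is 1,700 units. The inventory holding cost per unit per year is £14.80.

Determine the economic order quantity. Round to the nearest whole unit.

184 units

2DS/H = 2·1,700·148/14.8 = 34,000.00
EOQ = √34,000.00 ≈ 184.39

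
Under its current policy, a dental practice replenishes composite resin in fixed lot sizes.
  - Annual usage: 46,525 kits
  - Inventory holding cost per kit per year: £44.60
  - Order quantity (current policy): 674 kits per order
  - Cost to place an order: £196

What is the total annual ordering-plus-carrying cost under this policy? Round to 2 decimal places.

£28,559.73

Annual ordering cost = (D/Q)·S = (46,525/674) × 196 = £13,529.53
Annual holding cost  = (Q/2)·H = (674/2) × 44.6 = £15,030.20
Total = £13,529.53 + £15,030.20 = £28,559.73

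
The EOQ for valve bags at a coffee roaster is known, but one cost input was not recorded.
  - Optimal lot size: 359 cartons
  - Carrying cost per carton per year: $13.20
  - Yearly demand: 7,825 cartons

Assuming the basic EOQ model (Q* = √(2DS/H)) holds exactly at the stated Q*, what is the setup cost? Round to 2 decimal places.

$108.70

Since Q* = (2DS/H)^½, squaring gives Q*²·H = 2DS.
S = Q²H / (2D) = 359² × 13.2 / (2 × 7,825) = 108.7047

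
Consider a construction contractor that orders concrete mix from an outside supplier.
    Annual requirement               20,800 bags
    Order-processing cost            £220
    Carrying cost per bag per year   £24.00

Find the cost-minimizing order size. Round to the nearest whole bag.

618 bags

Optimal lot size Q* = (2 × 20,800 × £220 / £24)^½ ≈ 617.52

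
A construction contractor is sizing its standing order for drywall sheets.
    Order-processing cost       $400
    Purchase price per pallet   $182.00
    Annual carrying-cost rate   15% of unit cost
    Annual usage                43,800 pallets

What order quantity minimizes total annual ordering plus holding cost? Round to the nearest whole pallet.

1,133 pallets

Carrying cost H = $182 × 15% = $27.3000/pallet/yr
Optimal lot size Q* = (2 × 43,800 × $400 / $27.3)^½ ≈ 1,132.92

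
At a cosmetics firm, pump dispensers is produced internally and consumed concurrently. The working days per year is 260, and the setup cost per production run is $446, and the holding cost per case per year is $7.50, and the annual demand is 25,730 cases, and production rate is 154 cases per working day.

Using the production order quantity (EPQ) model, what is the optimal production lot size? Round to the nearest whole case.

2,926 cases

d = 25,730/260 = 98.9615 cases/day;  effective holding cost H(1 − d/p) = 7.5·(1 − 98.9615/154) = 2.68044
Q* = √(2DS / H_eff) = √(2·25,730·446 / 2.68044) ≈ 2,926.17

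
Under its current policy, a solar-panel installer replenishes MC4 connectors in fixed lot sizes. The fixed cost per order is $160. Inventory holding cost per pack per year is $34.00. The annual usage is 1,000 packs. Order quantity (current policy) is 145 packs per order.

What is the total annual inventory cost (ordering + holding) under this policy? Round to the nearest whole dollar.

Annual ordering cost = (D/Q)·S = (1,000/145) × 160 = $1,103.45
Annual holding cost  = (Q/2)·H = (145/2) × 34 = $2,465.00
Total = $1,103.45 + $2,465.00 = $3,568.45

$3,568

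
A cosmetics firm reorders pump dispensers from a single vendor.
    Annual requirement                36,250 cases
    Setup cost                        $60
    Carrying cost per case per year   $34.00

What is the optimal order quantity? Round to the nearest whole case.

358 cases

2DS/H = 2·36,250·60/34 = 127,941.18
EOQ = √127,941.18 ≈ 357.69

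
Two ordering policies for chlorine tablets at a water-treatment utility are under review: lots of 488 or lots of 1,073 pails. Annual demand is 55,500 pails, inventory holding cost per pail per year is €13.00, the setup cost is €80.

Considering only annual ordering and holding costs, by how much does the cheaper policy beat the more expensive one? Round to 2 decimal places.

€1,157.93

TC(Q) = (D/Q)S + (Q/2)H
TC(488) = (55,500/488)×80 + (488/2)×13 = €12,270.36
TC(1,073) = (55,500/1,073)×80 + (1,073/2)×13 = €11,112.43
Lots of 1,073 are cheaper by €1,157.93.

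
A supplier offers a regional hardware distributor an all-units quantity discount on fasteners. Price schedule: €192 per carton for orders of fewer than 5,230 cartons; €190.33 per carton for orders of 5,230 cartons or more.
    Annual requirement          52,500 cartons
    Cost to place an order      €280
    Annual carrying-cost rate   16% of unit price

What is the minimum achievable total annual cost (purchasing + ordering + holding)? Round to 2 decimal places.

H₁ = 16%×€192 = €30.7200;  H₂ = 16%×€190.33 = €30.4528
EOQ₁ = √(2×52,500×280/30.7200) = 978.28  (< 5,230, feasible at tier 1)
EOQ₂ = √(2×52,500×280/30.4528) = 982.56  (< 5,230 → use Q = 5,230 at tier-2 price)
TC(tier 1 (EOQ₁), Q≈978.3) = €10,110,052.75
TC(tier 2, Q≈5,230.0) = €10,074,769.78
Minimum at tier 2: €10,074,769.78

€10,074,769.78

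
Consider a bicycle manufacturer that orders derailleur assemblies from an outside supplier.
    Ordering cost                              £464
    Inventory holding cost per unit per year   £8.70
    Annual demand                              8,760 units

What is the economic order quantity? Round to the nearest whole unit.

EOQ = √(2DS/H) = √(2 × 8,760 × 464 / 8.7)
    = √(934,400.00) ≈ 966.64

967 units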